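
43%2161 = 43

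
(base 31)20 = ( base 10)62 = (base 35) 1R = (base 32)1u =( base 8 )76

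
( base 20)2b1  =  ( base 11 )849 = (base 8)1775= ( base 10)1021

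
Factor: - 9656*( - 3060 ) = 29547360 = 2^5*3^2*5^1  *  17^2* 71^1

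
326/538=163/269 =0.61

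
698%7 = 5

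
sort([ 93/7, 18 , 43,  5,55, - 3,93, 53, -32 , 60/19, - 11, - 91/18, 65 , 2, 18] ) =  [ - 32, - 11, - 91/18, - 3, 2, 60/19, 5,93/7,  18, 18, 43, 53, 55 , 65, 93 ] 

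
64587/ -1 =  - 64587/1 = -64587.00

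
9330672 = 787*11856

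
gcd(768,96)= 96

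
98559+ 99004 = 197563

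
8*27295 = 218360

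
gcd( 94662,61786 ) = 2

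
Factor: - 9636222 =-2^1 * 3^1*47^1 *34171^1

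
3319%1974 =1345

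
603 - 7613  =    -  7010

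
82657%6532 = 4273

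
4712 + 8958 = 13670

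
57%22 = 13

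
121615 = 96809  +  24806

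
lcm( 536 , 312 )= 20904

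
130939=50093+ 80846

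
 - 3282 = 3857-7139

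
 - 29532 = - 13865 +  - 15667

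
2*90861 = 181722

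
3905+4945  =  8850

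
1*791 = 791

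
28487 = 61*467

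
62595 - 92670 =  - 30075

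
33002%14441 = 4120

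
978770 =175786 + 802984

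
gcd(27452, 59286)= 2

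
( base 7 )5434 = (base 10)1936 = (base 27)2HJ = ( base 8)3620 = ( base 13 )B5C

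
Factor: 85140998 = 2^1 * 17^1*2504147^1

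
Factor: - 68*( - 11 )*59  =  44132 = 2^2*11^1*17^1*59^1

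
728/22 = 364/11 = 33.09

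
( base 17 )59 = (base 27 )3D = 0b1011110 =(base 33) 2s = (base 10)94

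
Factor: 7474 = 2^1*37^1*101^1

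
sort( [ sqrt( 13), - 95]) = [-95, sqrt( 13 ) ]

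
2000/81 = 2000/81 = 24.69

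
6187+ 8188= 14375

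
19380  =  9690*2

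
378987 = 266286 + 112701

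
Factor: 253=11^1 * 23^1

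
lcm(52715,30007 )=1950455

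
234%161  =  73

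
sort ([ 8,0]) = [ 0, 8 ] 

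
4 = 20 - 16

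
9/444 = 3/148= 0.02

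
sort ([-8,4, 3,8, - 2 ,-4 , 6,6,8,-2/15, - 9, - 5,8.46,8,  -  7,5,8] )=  [ -9,  -  8, - 7, -5 ,-4 , - 2,-2/15,3, 4,5,6,  6,8, 8,8,  8,8.46 ]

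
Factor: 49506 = 2^1*3^1 *37^1*223^1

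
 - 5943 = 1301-7244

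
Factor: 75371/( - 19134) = - 2^( - 1) * 3^( - 2 )*23^1*29^1*113^1*1063^( - 1 ) 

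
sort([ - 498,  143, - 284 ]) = [ - 498, - 284, 143]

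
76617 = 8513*9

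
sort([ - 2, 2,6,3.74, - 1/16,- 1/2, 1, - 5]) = [ - 5 , - 2, - 1/2, - 1/16,1,2,3.74,  6]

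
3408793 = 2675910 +732883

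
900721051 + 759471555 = 1660192606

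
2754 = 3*918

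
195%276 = 195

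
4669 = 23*203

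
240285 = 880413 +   -  640128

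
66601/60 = 1110 + 1/60 = 1110.02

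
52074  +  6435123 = 6487197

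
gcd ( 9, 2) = 1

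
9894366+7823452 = 17717818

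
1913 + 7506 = 9419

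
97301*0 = 0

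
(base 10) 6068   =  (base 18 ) 10D2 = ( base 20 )F38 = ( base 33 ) 5it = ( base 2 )1011110110100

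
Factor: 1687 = 7^1*  241^1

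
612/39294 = 34/2183 = 0.02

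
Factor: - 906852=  - 2^2 * 3^1 * 75571^1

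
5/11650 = 1/2330= 0.00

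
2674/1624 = 1 + 75/116 = 1.65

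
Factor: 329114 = 2^1*79^1*2083^1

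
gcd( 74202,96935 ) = 1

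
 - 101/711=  - 1+610/711=-0.14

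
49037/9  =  5448 + 5/9 = 5448.56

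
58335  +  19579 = 77914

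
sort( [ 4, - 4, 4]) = [ - 4 , 4,  4 ]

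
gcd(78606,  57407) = 1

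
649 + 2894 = 3543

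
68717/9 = 7635 + 2/9 = 7635.22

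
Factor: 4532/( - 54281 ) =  - 44/527 = - 2^2*11^1*17^(-1 )*31^(-1)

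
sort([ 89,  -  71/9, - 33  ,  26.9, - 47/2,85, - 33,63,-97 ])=[ - 97,  -  33,-33, - 47/2,-71/9,26.9, 63,85,89 ] 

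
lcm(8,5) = 40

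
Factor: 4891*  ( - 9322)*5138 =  - 234261468476=- 2^2*7^1 * 59^1*67^1*73^1*79^1*367^1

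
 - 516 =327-843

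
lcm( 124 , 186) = 372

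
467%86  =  37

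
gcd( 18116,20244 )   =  28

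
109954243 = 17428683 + 92525560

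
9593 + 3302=12895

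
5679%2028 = 1623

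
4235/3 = 1411 + 2/3 = 1411.67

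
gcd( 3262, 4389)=7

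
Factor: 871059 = 3^1*7^1*41479^1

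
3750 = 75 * 50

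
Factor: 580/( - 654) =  - 290/327 = - 2^1*3^ ( - 1)*5^1*29^1*109^(-1 )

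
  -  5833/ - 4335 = 1 + 1498/4335 = 1.35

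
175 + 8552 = 8727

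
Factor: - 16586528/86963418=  - 2^4 * 3^( - 2) *7^1 * 19^( - 1 ) *74047^1 * 254279^( - 1) =- 8293264/43481709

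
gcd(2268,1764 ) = 252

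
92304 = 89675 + 2629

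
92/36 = 2 + 5/9 = 2.56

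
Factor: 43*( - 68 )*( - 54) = 2^3*3^3*17^1*43^1 = 157896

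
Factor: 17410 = 2^1*5^1*1741^1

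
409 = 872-463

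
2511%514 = 455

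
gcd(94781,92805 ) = 1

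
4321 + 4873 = 9194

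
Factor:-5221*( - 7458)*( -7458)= - 2^2*3^2*11^2*23^1*113^2*227^1 = - 290401229844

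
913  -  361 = 552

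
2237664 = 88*25428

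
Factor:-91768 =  - 2^3*11471^1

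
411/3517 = 411/3517 = 0.12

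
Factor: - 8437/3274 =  - 2^( - 1)*11^1* 13^1*59^1* 1637^( - 1) 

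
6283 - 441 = 5842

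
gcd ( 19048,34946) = 2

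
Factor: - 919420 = - 2^2 * 5^1*45971^1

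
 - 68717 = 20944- 89661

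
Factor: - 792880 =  - 2^4*5^1 * 11^1*17^1*53^1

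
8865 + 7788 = 16653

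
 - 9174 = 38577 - 47751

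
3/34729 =3/34729 = 0.00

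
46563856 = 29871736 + 16692120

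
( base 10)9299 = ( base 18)1ACB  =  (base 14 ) 3563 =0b10010001010011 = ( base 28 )bo3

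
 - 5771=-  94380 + 88609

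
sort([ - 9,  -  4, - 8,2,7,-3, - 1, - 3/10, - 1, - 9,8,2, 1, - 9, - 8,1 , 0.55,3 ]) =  [ - 9, - 9, - 9 , - 8,  -  8, - 4, - 3, - 1, - 1, - 3/10,0.55,1,1, 2,2,3,7, 8]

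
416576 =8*52072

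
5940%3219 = 2721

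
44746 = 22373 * 2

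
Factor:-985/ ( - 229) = 5^1*197^1*229^( - 1 ) 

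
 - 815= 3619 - 4434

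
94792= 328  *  289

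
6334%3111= 112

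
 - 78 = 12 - 90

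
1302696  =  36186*36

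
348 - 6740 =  - 6392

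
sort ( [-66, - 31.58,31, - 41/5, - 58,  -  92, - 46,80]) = [ - 92,  -  66, - 58, - 46, - 31.58 , - 41/5,31,80] 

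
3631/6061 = 3631/6061 = 0.60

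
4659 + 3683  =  8342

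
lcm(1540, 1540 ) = 1540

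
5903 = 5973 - 70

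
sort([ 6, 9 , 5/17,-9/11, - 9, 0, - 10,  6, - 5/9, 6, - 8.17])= [ - 10,-9, - 8.17, - 9/11, - 5/9,0,5/17,6,6,  6 , 9 ] 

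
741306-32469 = 708837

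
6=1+5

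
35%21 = 14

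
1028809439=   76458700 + 952350739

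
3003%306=249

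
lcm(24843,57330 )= 745290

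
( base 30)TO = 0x37e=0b1101111110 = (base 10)894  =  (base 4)31332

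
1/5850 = 1/5850= 0.00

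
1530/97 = 15 + 75/97=15.77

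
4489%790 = 539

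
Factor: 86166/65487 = 28722/21829 = 2^1*3^1*83^ ( - 1)*263^ ( - 1 )*4787^1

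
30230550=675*44786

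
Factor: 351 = 3^3*13^1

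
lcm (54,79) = 4266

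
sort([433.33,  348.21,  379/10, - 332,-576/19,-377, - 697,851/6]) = [ - 697 , - 377,-332,  -  576/19,379/10, 851/6, 348.21,  433.33]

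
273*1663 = 453999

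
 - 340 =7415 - 7755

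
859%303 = 253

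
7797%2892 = 2013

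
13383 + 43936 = 57319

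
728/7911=728/7911  =  0.09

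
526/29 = 18 + 4/29 = 18.14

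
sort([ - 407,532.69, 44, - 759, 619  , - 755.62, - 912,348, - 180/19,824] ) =[ - 912 ,-759,-755.62, - 407 ,-180/19,  44, 348 , 532.69, 619,824]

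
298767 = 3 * 99589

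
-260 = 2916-3176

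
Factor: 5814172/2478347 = 2^2 * 7^1*13^1*15973^1*2478347^( - 1)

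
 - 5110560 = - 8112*630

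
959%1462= 959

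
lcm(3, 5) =15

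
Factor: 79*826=2^1* 7^1*59^1*79^1 = 65254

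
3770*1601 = 6035770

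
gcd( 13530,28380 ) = 330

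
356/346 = 1 + 5/173 =1.03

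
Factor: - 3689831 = -163^1*22637^1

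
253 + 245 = 498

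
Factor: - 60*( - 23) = 1380 = 2^2 * 3^1* 5^1* 23^1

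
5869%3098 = 2771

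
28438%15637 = 12801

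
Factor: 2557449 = 3^2*284161^1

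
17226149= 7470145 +9756004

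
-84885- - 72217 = - 12668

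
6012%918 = 504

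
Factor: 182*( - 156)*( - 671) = 2^3*3^1*7^1*11^1*13^2*61^1 = 19051032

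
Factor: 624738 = 2^1 * 3^1*104123^1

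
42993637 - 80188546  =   - 37194909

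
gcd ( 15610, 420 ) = 70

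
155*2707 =419585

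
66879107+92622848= 159501955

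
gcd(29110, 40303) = 41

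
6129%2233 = 1663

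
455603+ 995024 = 1450627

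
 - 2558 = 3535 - 6093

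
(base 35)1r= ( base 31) 20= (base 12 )52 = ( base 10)62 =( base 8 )76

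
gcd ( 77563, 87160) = 1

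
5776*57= 329232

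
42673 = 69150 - 26477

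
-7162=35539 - 42701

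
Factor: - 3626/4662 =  - 3^(  -  2)*7^1= - 7/9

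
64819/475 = 64819/475 = 136.46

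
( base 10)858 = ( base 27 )14L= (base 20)22I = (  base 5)11413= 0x35a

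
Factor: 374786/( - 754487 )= - 2^1*67^ ( - 1 )*11261^( - 1)*187393^1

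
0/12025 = 0 = 0.00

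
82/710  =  41/355 = 0.12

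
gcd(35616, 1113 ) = 1113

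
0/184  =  0 = 0.00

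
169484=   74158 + 95326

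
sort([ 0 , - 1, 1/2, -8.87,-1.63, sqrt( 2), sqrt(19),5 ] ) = [- 8.87, - 1.63 , - 1, 0, 1/2,  sqrt(2),sqrt(19), 5] 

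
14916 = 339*44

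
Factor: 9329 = 19^1*491^1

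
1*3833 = 3833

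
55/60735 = 11/12147 = 0.00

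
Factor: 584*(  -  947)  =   - 553048 = -  2^3*  73^1*947^1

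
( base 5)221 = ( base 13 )49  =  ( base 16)3d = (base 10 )61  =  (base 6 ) 141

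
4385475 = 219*20025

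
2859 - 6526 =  - 3667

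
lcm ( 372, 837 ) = 3348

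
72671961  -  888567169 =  - 815895208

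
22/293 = 22/293= 0.08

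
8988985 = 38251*235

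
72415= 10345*7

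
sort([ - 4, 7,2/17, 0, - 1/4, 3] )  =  [ - 4,  -  1/4,0,2/17,  3, 7]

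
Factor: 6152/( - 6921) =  - 2^3 * 3^( - 2) = - 8/9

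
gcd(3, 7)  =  1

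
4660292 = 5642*826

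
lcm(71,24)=1704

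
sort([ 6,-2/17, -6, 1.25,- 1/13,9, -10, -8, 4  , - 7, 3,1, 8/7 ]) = [ -10, - 8, - 7, - 6, - 2/17,- 1/13,  1, 8/7 , 1.25, 3 , 4,  6, 9] 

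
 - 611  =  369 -980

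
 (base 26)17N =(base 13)52a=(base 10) 881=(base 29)11B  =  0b1101110001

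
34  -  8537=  - 8503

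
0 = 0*3316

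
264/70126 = 132/35063 = 0.00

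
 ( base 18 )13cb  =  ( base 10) 7031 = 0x1b77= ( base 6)52315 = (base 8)15567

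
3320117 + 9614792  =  12934909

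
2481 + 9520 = 12001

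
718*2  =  1436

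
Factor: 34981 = 34981^1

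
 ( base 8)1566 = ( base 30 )tg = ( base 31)SI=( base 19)28c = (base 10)886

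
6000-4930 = 1070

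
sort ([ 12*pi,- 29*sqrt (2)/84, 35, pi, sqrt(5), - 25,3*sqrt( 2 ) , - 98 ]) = [ - 98, - 25, - 29*sqrt( 2)/84 , sqrt (5), pi, 3*sqrt(2),35, 12*pi ]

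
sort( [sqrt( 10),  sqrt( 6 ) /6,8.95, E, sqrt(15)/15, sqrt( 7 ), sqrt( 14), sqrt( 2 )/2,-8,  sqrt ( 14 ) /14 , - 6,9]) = [-8, - 6 , sqrt( 15)/15,sqrt( 14 )/14,  sqrt(6 ) /6 , sqrt( 2)/2,  sqrt( 7 ), E, sqrt( 10), sqrt( 14 ), 8.95,  9]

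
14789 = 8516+6273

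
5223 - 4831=392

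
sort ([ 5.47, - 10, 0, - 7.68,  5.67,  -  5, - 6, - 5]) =[ - 10,- 7.68, - 6,-5, - 5, 0,5.47,5.67]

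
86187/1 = 86187 = 86187.00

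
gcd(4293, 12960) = 81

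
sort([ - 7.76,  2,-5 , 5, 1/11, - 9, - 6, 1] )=[ - 9,-7.76, - 6,  -  5,1/11, 1,2, 5 ]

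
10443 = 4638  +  5805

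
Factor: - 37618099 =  - 37618099^1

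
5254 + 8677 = 13931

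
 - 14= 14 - 28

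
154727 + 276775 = 431502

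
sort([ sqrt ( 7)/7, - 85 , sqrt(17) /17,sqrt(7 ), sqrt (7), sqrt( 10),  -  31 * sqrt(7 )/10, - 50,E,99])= [-85,-50,- 31*sqrt(7)/10,sqrt( 17 )/17,sqrt (7) /7,sqrt(7),sqrt(7),E,sqrt(10 ), 99 ]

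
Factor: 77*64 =4928 = 2^6 * 7^1*11^1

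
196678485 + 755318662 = 951997147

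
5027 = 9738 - 4711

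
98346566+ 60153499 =158500065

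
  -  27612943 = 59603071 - 87216014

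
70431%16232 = 5503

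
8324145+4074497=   12398642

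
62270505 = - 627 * ( - 99315) 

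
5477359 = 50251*109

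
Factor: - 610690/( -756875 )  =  2^1*5^( - 3) * 7^( - 1)*353^1= 706/875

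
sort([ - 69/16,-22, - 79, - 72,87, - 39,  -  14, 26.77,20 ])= [ - 79, - 72,-39, -22,-14, - 69/16,  20,26.77,  87] 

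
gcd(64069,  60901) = 1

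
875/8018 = 875/8018 = 0.11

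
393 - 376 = 17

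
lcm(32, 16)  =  32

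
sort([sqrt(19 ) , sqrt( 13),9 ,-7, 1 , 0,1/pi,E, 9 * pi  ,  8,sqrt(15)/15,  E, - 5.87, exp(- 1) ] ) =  [-7, -5.87,0,sqrt(15 )/15,  1/pi, exp ( - 1), 1 , E,E, sqrt(13), sqrt(19), 8,  9,9 * pi]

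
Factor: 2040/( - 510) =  - 2^2  =  - 4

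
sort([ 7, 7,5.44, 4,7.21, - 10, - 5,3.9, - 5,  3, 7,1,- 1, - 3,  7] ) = [ - 10, - 5,-5, - 3, -1,1, 3,3.9, 4  ,  5.44,7,7, 7, 7, 7.21 ] 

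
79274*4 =317096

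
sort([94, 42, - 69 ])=[  -  69,42, 94]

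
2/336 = 1/168 = 0.01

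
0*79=0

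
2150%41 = 18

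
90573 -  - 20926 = 111499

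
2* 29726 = 59452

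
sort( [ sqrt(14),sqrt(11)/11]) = [ sqrt(11)/11,sqrt(14 ) ] 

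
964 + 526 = 1490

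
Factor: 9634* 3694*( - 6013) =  - 2^2  *7^1*859^1*1847^1*4817^1 = - 213990619948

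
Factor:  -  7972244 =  - 2^2*7^1*284723^1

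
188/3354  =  94/1677 = 0.06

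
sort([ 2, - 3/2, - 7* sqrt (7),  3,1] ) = [ - 7*sqrt( 7), - 3/2,1, 2,3] 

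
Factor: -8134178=-2^1*13^1*193^1 * 1621^1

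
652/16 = 163/4 = 40.75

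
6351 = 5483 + 868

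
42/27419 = 6/3917= 0.00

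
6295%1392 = 727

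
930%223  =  38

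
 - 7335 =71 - 7406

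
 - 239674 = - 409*586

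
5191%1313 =1252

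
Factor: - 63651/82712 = - 2^( - 3)*3^1*211^( - 1 )*433^1 = - 1299/1688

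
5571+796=6367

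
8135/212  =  38 + 79/212 = 38.37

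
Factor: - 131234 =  - 2^1*65617^1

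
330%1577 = 330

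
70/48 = 35/24 = 1.46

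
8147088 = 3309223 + 4837865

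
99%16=3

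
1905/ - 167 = -1905/167 = - 11.41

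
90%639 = 90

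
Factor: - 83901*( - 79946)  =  2^1*3^1*71^1*563^1*27967^1 = 6707549346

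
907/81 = 907/81 = 11.20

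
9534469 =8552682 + 981787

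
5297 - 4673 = 624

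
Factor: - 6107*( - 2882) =17600374 = 2^1 * 11^1 * 31^1 * 131^1 *197^1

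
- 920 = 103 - 1023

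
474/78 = 79/13 = 6.08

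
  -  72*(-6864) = 494208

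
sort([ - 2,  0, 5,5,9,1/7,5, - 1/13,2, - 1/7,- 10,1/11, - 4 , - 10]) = [ - 10, - 10, - 4, - 2, - 1/7, - 1/13,0,1/11,1/7, 2, 5,5,5,  9]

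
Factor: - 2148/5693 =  - 2^2*3^1*179^1*5693^( - 1)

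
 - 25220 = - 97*260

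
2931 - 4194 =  - 1263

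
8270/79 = 104 + 54/79=   104.68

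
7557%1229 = 183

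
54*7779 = 420066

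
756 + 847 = 1603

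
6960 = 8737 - 1777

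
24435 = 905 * 27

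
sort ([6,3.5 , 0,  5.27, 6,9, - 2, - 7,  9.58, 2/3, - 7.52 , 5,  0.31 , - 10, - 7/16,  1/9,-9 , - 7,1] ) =[  -  10, - 9, - 7.52, - 7 , - 7, - 2,  -  7/16 , 0, 1/9, 0.31 , 2/3 , 1 , 3.5,5 , 5.27, 6, 6,9, 9.58]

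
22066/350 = 11033/175 = 63.05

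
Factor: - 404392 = - 2^3*50549^1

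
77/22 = 3 + 1/2 = 3.50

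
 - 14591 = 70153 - 84744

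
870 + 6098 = 6968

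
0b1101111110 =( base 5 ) 12034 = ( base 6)4050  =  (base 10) 894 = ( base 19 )291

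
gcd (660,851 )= 1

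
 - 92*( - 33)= 3036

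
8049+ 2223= 10272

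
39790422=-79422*( - 501) 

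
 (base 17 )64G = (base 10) 1818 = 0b11100011010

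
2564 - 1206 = 1358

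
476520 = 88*5415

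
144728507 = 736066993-591338486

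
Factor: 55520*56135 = 2^5*5^2*103^1*109^1*347^1 = 3116615200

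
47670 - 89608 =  - 41938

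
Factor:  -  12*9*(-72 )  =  7776= 2^5*3^5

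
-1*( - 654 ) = 654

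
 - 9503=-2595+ - 6908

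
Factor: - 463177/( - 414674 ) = 869/778 = 2^( - 1)*11^1*79^1 * 389^( - 1 ) 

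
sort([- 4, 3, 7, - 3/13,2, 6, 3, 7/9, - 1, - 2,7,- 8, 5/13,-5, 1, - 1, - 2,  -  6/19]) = [-8, - 5, - 4, - 2, - 2  , - 1,-1, - 6/19,-3/13,5/13, 7/9, 1, 2, 3, 3,6, 7,7 ] 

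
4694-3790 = 904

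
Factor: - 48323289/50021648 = -2^( - 4)*3^1*7^1*19^1*281^1* 431^1 * 3126353^(-1) 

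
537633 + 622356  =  1159989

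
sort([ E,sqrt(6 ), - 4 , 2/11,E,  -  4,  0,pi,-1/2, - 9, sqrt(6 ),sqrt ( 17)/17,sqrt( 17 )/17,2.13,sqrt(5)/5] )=[ - 9, - 4, - 4,-1/2 , 0,  2/11,  sqrt(17 )/17,sqrt( 17 )/17,  sqrt(5)/5,2.13, sqrt(6),sqrt( 6),E,E , pi ]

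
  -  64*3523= - 225472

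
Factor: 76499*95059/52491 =7271918441/52491 = 3^( - 1 ) *23^1 *227^1* 337^1*4133^1*17497^( - 1 ) 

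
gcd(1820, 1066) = 26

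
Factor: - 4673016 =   -  2^3*3^2*41^1 * 1583^1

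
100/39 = 2 + 22/39 = 2.56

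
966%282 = 120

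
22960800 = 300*76536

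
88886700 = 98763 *900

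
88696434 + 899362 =89595796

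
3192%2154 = 1038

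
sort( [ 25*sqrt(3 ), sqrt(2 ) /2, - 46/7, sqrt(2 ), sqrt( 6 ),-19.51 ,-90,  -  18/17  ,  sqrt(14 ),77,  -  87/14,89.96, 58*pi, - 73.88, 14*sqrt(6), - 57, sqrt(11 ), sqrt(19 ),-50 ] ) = [ - 90, - 73.88,-57, - 50,-19.51,-46/7,-87/14, - 18/17, sqrt( 2 )/2, sqrt(2 ), sqrt(6), sqrt( 11 ), sqrt(14), sqrt(19 ), 14*sqrt(6 ), 25*sqrt(3),77, 89.96,58*pi] 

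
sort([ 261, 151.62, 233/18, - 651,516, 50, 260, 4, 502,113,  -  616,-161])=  [-651,  -  616, - 161, 4, 233/18, 50, 113,  151.62, 260,261, 502,516]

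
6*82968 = 497808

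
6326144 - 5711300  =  614844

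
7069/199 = 35 + 104/199 = 35.52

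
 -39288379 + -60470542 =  - 99758921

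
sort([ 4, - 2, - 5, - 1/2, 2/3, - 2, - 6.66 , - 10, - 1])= [-10, - 6.66, - 5, - 2,-2,-1, - 1/2, 2/3,4]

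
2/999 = 2/999 = 0.00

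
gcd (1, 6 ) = 1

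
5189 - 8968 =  - 3779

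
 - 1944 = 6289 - 8233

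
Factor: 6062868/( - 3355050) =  - 2^1 * 3^1*5^ (-2) * 7^3*491^1*22367^(-1) = -1010478/559175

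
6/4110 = 1/685= 0.00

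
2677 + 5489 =8166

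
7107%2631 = 1845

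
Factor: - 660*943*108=  -  67217040= - 2^4*3^4*5^1*11^1*23^1 * 41^1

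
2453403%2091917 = 361486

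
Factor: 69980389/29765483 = 11^(  -  1)*257^( - 1)*5689^1*10529^(- 1) * 12301^1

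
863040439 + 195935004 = 1058975443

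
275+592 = 867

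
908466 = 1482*613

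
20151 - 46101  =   - 25950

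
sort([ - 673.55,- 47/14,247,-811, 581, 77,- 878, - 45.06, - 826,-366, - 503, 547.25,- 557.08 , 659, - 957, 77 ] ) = [-957, - 878  ,- 826, - 811,- 673.55,  -  557.08, - 503 , - 366  , - 45.06, - 47/14 , 77,77,247, 547.25, 581, 659]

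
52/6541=52/6541=0.01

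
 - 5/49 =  - 5/49 = -0.10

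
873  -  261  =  612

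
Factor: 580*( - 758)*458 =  - 201355120 = - 2^4*5^1  *  29^1*229^1*379^1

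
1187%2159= 1187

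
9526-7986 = 1540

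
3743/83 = 45 + 8/83 =45.10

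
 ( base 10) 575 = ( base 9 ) 708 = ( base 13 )353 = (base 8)1077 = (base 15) 285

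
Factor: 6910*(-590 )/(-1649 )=4076900/1649 = 2^2*5^2*17^( - 1)*59^1*97^(  -  1 )*691^1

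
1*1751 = 1751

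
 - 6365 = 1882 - 8247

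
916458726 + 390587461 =1307046187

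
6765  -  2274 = 4491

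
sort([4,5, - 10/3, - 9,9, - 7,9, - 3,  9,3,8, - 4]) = [-9,  -  7,  -  4,- 10/3, - 3,  3,4, 5,8,  9,9,9]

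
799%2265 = 799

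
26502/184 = 13251/92  =  144.03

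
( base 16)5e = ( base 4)1132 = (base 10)94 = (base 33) 2s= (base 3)10111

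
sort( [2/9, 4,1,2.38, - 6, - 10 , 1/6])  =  [ - 10, - 6,1/6,2/9,1,2.38,  4]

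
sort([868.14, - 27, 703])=[  -  27,703, 868.14 ]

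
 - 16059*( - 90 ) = 1445310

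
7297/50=7297/50 = 145.94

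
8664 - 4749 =3915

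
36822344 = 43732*842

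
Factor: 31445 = 5^1*19^1*331^1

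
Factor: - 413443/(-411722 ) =2^(-1 )*41^(  -  1 ) *5021^( - 1 ) *413443^1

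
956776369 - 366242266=590534103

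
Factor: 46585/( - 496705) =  - 7^1*11^1*821^(  -  1) = - 77/821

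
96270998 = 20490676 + 75780322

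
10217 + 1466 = 11683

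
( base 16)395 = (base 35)q7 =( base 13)557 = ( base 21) 21E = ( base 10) 917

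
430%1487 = 430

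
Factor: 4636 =2^2*19^1 * 61^1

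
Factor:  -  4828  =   - 2^2*17^1 *71^1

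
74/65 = 1 + 9/65 = 1.14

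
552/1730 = 276/865 = 0.32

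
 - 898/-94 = 449/47 = 9.55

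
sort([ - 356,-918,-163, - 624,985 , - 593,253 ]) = [ - 918, - 624,-593, - 356 , - 163, 253,985 ]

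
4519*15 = 67785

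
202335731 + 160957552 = 363293283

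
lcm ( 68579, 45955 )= 4457635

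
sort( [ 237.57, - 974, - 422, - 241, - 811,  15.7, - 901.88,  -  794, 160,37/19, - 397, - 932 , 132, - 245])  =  [ -974, - 932,  -  901.88, - 811 , - 794, - 422, - 397,  -  245, - 241 , 37/19 , 15.7,132,160 , 237.57]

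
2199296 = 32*68728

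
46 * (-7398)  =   - 340308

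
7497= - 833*(-9 ) 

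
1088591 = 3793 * 287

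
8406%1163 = 265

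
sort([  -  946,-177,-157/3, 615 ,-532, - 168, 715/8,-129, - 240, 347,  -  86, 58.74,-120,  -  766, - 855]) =[ - 946,-855,  -  766,-532, - 240,  -  177, - 168,-129,-120,-86, - 157/3, 58.74, 715/8, 347,615 ] 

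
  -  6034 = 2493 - 8527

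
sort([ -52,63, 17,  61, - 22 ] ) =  [  -  52, - 22,17, 61,  63 ]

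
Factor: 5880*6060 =2^5*3^2*5^2*7^2*101^1= 35632800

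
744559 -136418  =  608141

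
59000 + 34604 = 93604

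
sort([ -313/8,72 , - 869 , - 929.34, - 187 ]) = [ - 929.34, - 869,  -  187 , - 313/8,72]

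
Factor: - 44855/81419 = - 5^1*13^( - 1) * 6263^ ( - 1)*8971^1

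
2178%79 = 45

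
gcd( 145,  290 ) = 145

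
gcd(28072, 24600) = 8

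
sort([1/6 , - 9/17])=[ - 9/17,  1/6 ] 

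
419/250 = 419/250= 1.68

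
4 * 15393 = 61572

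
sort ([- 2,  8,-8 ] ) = [ - 8, - 2,8 ] 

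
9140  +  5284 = 14424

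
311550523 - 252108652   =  59441871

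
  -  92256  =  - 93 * 992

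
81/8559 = 3/317=0.01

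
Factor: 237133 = 13^1*17^1* 29^1*37^1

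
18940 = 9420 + 9520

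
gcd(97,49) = 1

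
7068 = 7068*1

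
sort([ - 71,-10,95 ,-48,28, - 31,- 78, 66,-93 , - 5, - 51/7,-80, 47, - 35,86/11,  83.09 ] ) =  [ - 93, - 80,-78, - 71, -48 ,-35, - 31,-10,  -  51/7, - 5,86/11,28,47,66, 83.09, 95]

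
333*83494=27803502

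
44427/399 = 14809/133 = 111.35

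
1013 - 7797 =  - 6784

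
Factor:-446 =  - 2^1*223^1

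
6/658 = 3/329 = 0.01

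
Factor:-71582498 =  - 2^1*13^1 * 29^1*139^1*683^1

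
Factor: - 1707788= - 2^2* 43^1*9929^1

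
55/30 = 11/6=1.83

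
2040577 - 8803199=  - 6762622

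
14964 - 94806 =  - 79842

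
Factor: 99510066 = 2^1*3^3*1842779^1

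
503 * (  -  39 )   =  - 19617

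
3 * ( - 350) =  - 1050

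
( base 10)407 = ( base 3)120002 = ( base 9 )502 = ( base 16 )197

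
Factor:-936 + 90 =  - 846  =  - 2^1* 3^2*47^1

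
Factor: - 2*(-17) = 34 = 2^1*17^1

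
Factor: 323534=2^1 *83^1*1949^1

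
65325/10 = 13065/2 = 6532.50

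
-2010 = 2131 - 4141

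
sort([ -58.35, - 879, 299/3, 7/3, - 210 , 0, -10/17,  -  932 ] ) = [-932, - 879,-210,-58.35, - 10/17  ,  0, 7/3, 299/3]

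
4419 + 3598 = 8017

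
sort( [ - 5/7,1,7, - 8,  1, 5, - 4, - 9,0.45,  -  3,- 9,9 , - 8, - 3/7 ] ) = [ - 9,  -  9, - 8, - 8, - 4, - 3, - 5/7, -3/7 , 0.45, 1, 1,5,7,9]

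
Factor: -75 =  - 3^1*5^2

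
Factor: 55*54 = 2^1 * 3^3 *5^1*11^1 = 2970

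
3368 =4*842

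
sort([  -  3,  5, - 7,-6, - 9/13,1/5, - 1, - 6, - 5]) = [ - 7, - 6,-6, - 5, - 3,-1, - 9/13,1/5,5] 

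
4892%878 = 502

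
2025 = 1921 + 104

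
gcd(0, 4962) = 4962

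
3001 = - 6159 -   -  9160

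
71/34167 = 71/34167= 0.00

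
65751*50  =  3287550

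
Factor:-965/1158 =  -2^( -1 )*3^(-1)*5^1 = - 5/6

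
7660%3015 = 1630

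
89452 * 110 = 9839720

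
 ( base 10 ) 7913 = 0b1111011101001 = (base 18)167B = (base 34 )6sp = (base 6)100345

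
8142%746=682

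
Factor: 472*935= 441320 = 2^3 * 5^1*11^1*17^1*59^1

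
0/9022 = 0 = 0.00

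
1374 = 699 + 675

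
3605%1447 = 711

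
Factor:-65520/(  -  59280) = 21/19 =3^1*7^1 * 19^(  -  1 )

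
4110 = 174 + 3936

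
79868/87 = 79868/87 = 918.02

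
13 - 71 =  - 58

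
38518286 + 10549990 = 49068276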